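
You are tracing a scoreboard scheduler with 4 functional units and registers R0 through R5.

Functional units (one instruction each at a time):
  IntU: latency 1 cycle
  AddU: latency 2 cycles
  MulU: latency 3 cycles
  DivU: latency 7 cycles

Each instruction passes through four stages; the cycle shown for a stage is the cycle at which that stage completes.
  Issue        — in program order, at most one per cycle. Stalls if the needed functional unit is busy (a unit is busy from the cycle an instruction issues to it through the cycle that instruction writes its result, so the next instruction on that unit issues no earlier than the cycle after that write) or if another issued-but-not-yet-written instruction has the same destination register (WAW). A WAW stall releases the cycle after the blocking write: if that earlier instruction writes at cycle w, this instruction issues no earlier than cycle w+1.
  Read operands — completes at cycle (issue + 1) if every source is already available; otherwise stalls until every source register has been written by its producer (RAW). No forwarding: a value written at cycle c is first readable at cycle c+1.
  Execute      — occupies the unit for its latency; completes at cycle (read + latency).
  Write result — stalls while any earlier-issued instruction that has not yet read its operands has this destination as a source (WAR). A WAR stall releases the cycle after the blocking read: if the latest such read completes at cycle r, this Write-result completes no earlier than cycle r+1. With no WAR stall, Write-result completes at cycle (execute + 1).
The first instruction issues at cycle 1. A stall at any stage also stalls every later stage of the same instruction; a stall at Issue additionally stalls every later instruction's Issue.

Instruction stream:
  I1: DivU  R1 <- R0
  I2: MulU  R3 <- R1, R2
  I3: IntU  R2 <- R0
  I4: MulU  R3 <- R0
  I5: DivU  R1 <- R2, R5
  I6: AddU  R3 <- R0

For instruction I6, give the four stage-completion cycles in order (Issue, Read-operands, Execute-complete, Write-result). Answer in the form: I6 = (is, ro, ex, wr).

I6 = (22, 23, 25, 26)

c1: I1→DivU
c2: I1 RO | I2→MulU
c3: I3→IntU
c4: I3 RO
c5: I3 EX
c9: I1 EX
c10: I1 WR R1
c11: I2 RO
c12: I3 WR R2
c14: I2 EX
c15: I2 WR R3
c16: I4→MulU
c17: I4 RO | I5→DivU
c18: I5 RO
c20: I4 EX
c21: I4 WR R3
c22: I6→AddU
c23: I6 RO
c25: I5 EX | I6 EX
c26: I5 WR R1 | I6 WR R3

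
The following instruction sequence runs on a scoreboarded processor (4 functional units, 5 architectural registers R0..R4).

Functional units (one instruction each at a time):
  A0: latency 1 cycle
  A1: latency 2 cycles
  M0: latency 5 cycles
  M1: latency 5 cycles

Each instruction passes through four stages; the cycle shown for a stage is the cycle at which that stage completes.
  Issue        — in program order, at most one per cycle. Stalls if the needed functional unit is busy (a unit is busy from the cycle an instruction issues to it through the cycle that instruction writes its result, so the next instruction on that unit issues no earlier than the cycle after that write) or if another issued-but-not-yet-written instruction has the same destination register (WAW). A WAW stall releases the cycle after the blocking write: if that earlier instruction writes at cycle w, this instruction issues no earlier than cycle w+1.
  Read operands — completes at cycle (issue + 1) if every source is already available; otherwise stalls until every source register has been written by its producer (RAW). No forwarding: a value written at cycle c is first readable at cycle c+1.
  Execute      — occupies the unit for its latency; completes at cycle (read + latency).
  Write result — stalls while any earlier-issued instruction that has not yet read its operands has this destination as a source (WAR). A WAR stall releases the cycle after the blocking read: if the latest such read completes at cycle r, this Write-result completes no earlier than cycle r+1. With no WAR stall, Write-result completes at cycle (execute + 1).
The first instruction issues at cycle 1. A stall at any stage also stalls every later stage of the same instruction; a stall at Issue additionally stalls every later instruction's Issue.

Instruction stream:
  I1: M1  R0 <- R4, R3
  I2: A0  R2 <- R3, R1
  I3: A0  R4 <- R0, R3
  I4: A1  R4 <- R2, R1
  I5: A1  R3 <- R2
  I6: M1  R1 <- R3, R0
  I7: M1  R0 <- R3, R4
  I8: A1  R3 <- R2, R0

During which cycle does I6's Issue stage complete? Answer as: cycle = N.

cycle = 18

c1: I1→M1
c2: I1 RO, I2→A0
c3: I2 RO
c4: I2 EX
c5: I2 WR R2
c6: I3→A0
c7: I1 EX
c8: I1 WR R0
c9: I3 RO
c10: I3 EX
c11: I3 WR R4
c12: I4→A1
c13: I4 RO
c15: I4 EX
c16: I4 WR R4
c17: I5→A1
c18: I5 RO, I6→M1
c20: I5 EX
c21: I5 WR R3
c22: I6 RO
c27: I6 EX
c28: I6 WR R1
c29: I7→M1
c30: I7 RO, I8→A1
c35: I7 EX
c36: I7 WR R0
c37: I8 RO
c39: I8 EX
c40: I8 WR R3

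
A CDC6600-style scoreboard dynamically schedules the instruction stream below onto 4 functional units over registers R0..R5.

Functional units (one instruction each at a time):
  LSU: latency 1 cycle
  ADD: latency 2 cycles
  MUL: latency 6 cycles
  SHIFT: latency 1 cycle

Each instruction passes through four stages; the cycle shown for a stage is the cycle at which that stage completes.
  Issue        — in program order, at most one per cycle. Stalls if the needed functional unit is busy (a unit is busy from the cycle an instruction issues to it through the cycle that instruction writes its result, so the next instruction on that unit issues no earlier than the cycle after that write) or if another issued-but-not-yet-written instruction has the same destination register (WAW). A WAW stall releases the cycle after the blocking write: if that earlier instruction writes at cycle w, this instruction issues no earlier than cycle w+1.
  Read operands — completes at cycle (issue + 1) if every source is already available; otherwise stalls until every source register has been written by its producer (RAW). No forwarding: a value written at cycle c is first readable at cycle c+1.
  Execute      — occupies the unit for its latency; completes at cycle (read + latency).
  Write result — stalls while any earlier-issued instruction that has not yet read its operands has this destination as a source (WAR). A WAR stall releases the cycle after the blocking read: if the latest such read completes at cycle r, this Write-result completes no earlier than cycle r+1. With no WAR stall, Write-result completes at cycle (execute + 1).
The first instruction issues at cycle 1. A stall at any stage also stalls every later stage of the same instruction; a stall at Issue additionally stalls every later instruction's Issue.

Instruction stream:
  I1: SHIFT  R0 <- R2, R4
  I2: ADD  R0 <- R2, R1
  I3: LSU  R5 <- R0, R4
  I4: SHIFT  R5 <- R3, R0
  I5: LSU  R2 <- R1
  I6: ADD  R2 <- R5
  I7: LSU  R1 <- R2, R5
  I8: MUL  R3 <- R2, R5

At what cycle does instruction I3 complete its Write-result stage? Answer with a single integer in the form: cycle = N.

cycle = 12

cycle 1: I1 dispatched to SHIFT
cycle 2: I1 operands ready
cycle 3: I1 complete
cycle 4: R0←I1
cycle 5: I2 dispatched to ADD
cycle 6: I2 operands ready · I3 dispatched to LSU
cycle 8: I2 complete
cycle 9: R0←I2
cycle 10: I3 operands ready
cycle 11: I3 complete
cycle 12: R5←I3
cycle 13: I4 dispatched to SHIFT
cycle 14: I4 operands ready · I5 dispatched to LSU
cycle 15: I4 complete · I5 operands ready
cycle 16: R5←I4 · I5 complete
cycle 17: R2←I5
cycle 18: I6 dispatched to ADD
cycle 19: I6 operands ready · I7 dispatched to LSU
cycle 20: I8 dispatched to MUL
cycle 21: I6 complete
cycle 22: R2←I6
cycle 23: I7 operands ready · I8 operands ready
cycle 24: I7 complete
cycle 25: R1←I7
cycle 29: I8 complete
cycle 30: R3←I8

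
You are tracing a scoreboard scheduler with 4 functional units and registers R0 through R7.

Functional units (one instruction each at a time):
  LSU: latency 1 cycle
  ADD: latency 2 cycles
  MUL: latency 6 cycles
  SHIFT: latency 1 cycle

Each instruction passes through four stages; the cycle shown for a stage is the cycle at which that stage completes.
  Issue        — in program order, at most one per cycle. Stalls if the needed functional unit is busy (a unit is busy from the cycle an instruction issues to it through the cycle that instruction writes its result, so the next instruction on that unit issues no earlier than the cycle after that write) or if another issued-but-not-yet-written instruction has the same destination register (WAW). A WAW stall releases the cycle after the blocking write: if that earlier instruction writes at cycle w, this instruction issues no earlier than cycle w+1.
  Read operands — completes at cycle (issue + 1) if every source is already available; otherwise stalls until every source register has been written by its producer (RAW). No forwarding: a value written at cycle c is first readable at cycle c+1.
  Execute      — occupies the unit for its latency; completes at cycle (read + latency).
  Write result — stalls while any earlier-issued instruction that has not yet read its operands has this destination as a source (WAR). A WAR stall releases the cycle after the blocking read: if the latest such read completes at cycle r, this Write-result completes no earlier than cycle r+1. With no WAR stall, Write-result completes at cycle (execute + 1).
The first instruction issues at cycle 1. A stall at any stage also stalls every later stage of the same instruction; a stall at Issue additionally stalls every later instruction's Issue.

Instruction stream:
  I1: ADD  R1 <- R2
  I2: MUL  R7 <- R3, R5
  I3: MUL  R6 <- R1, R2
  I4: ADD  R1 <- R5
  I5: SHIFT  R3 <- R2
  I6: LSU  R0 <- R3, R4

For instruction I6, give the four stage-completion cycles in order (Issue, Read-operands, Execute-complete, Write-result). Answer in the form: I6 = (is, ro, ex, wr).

I6 = (14, 17, 18, 19)

[1] issue I1 (ADD)
[2] I1 read-ops; issue I2 (MUL)
[3] I2 read-ops
[4] I1 finished on ADD
[5] I1→R1
[9] I2 finished on MUL
[10] I2→R7
[11] issue I3 (MUL)
[12] I3 read-ops; issue I4 (ADD)
[13] I4 read-ops; issue I5 (SHIFT)
[14] I5 read-ops; issue I6 (LSU)
[15] I4 finished on ADD; I5 finished on SHIFT
[16] I4→R1; I5→R3
[17] I6 read-ops
[18] I3 finished on MUL; I6 finished on LSU
[19] I3→R6; I6→R0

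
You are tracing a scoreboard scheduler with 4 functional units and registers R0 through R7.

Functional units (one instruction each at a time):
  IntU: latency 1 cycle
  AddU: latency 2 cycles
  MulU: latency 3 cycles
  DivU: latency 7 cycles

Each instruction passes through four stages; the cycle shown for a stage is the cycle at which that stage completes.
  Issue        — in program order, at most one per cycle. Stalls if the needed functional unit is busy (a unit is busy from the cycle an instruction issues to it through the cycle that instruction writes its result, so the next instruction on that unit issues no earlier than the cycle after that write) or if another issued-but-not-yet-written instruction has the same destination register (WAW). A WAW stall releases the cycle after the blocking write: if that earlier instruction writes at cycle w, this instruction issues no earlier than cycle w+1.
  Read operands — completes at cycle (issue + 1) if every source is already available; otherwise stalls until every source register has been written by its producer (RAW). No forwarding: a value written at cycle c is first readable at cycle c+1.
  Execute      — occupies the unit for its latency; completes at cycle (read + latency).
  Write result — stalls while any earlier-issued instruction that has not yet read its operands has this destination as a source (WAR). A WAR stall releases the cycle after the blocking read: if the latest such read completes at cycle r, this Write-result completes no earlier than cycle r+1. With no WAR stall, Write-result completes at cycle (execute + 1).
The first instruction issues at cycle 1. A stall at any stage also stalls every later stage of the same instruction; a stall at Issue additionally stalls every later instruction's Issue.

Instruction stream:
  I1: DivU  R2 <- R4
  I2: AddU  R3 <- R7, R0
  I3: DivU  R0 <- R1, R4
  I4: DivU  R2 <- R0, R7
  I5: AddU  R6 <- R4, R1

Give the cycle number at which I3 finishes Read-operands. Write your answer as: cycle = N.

I1  is:1  ro:2  ex:9  wr:10
I2  is:2  ro:3  ex:5  wr:6
I3  is:11  ro:12  ex:19  wr:20  — struct: DivU busy until I1 writes@10
I4  is:21  ro:22  ex:29  wr:30  — struct: DivU busy until I3 writes@20
I5  is:22  ro:23  ex:25  wr:26

cycle = 12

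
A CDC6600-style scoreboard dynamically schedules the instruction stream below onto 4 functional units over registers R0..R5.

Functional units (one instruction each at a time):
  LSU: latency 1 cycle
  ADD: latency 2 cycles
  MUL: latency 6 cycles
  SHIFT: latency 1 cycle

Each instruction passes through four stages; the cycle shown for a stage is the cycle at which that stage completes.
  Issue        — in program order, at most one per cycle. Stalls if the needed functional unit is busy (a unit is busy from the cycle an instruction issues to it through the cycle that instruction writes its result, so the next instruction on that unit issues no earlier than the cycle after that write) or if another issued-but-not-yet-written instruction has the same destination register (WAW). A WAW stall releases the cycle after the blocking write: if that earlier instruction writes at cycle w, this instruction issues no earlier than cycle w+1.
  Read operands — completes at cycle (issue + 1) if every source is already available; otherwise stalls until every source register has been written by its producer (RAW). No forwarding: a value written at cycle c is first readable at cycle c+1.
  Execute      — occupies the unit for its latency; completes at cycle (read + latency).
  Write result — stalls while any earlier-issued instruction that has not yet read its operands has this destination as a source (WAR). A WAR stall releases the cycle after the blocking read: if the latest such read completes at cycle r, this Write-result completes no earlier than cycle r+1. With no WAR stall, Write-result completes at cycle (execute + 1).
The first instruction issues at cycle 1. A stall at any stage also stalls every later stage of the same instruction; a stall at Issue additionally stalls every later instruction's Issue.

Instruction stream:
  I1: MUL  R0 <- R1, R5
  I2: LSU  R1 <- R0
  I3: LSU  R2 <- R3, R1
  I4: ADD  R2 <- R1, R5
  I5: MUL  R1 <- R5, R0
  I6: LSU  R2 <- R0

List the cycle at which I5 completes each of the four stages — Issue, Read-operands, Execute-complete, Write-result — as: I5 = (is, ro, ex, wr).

I5 = (18, 19, 25, 26)

t=1  I1 dispatched to MUL
t=2  I1 operands ready | I2 dispatched to LSU
t=8  I1 complete
t=9  R0←I1
t=10  I2 operands ready
t=11  I2 complete
t=12  R1←I2
t=13  I3 dispatched to LSU
t=14  I3 operands ready
t=15  I3 complete
t=16  R2←I3
t=17  I4 dispatched to ADD
t=18  I4 operands ready | I5 dispatched to MUL
t=19  I5 operands ready
t=20  I4 complete
t=21  R2←I4
t=22  I6 dispatched to LSU
t=23  I6 operands ready
t=24  I6 complete
t=25  I5 complete | R2←I6
t=26  R1←I5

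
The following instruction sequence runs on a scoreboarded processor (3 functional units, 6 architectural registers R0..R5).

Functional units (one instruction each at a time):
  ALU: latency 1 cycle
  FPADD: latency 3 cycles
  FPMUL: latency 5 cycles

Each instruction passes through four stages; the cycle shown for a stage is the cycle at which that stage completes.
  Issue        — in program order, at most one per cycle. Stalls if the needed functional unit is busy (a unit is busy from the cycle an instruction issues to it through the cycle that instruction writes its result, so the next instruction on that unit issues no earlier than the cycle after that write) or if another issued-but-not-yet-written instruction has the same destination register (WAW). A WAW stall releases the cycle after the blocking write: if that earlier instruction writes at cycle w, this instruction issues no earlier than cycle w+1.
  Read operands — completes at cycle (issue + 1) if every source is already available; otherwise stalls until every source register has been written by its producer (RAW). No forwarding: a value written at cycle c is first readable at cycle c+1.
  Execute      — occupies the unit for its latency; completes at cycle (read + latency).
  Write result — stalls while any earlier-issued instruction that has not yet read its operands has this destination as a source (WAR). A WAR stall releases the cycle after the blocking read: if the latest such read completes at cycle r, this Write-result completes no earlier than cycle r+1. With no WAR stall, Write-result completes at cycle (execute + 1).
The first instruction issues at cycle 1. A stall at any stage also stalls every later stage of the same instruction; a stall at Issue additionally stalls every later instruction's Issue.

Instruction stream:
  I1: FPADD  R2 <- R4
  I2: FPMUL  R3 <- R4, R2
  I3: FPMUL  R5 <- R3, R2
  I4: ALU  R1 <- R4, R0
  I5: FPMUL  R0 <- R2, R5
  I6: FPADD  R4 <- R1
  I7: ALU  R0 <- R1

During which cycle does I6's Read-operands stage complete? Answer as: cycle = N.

[I1] 1/2/5/6
[I2] 2/7/12/13  (RAW R2: wait I1 write@6)
[I3] 14/15/20/21  (struct: FPMUL busy until I2 writes@13)
[I4] 15/16/17/18
[I5] 22/23/28/29  (struct: FPMUL busy until I3 writes@21)
[I6] 23/24/27/28
[I7] 30/31/32/33  (WAW R0: wait I5 write@29)

cycle = 24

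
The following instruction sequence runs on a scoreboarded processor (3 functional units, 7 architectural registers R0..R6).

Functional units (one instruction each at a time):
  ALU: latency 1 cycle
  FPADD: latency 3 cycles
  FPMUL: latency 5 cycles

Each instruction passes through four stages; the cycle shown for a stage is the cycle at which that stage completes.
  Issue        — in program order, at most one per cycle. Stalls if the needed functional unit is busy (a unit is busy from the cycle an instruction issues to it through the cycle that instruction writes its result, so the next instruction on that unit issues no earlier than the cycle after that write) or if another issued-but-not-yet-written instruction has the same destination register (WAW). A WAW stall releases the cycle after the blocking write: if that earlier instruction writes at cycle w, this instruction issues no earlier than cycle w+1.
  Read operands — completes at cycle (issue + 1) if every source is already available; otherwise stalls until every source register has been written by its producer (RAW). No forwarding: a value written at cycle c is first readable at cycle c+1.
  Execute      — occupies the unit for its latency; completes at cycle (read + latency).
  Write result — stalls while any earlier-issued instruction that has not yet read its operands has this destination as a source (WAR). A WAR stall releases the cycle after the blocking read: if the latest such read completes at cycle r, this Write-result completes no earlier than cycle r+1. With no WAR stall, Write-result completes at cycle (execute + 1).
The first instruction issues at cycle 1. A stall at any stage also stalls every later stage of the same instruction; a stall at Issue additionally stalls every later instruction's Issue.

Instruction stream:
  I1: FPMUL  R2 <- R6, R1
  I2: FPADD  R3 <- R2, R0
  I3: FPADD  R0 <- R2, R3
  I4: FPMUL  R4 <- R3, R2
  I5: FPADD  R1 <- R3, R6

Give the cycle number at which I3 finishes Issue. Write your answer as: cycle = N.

t=1  I1→FPMUL
t=2  I1 RO, I2→FPADD
t=7  I1 EX
t=8  I1 WR R2
t=9  I2 RO
t=12  I2 EX
t=13  I2 WR R3
t=14  I3→FPADD
t=15  I3 RO, I4→FPMUL
t=16  I4 RO
t=18  I3 EX
t=19  I3 WR R0
t=20  I5→FPADD
t=21  I4 EX, I5 RO
t=22  I4 WR R4
t=24  I5 EX
t=25  I5 WR R1

cycle = 14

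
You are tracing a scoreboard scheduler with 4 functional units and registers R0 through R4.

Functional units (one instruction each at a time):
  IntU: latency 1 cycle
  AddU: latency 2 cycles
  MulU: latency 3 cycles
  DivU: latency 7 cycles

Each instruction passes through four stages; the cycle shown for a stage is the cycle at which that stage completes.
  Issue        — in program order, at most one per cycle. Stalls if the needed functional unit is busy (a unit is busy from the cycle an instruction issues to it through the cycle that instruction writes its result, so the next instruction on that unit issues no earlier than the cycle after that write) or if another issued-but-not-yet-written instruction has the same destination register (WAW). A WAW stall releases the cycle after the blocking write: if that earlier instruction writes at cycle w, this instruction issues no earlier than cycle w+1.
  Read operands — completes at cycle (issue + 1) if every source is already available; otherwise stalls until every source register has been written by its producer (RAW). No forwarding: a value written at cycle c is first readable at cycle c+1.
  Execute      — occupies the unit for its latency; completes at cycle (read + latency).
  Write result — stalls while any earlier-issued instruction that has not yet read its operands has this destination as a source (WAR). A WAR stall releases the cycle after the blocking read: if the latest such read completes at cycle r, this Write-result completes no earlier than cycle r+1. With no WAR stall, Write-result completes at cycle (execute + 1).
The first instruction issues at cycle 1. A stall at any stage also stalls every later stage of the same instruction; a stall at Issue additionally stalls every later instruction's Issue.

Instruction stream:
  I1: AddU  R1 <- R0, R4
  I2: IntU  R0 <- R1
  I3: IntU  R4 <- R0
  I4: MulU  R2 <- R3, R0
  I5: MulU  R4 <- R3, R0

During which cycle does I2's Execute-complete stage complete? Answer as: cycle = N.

cycle = 7

[1] I1 issues→AddU
[2] I1 reads · I2 issues→IntU
[4] I1 exec-done
[5] I1 writes R1
[6] I2 reads
[7] I2 exec-done
[8] I2 writes R0
[9] I3 issues→IntU
[10] I3 reads · I4 issues→MulU
[11] I3 exec-done · I4 reads
[12] I3 writes R4
[14] I4 exec-done
[15] I4 writes R2
[16] I5 issues→MulU
[17] I5 reads
[20] I5 exec-done
[21] I5 writes R4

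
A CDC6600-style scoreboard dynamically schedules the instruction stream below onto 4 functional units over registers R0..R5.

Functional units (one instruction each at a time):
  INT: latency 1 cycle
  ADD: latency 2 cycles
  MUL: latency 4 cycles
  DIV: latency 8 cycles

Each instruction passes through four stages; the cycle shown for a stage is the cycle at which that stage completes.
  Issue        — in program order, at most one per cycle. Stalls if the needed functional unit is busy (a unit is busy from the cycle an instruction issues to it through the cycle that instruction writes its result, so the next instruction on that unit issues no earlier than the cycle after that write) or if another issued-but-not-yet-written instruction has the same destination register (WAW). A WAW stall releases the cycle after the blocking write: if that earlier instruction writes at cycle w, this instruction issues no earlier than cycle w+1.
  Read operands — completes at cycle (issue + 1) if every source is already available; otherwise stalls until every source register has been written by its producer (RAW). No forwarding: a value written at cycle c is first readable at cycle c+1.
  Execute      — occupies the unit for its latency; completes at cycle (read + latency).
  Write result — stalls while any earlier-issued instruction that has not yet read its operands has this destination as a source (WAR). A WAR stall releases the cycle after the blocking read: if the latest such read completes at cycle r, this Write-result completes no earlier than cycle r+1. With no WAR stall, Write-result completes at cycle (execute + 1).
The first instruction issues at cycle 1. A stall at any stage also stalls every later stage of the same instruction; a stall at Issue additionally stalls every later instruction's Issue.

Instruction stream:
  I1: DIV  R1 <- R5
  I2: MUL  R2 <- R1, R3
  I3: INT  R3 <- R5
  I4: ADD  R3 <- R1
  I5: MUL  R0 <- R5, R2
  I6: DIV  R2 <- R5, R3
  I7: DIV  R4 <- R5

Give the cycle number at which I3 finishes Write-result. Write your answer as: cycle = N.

[1] I1 issues→DIV
[2] I1 reads · I2 issues→MUL
[3] I3 issues→INT
[4] I3 reads
[5] I3 exec-done
[10] I1 exec-done
[11] I1 writes R1
[12] I2 reads
[13] I3 writes R3
[14] I4 issues→ADD
[15] I4 reads
[16] I2 exec-done
[17] I2 writes R2 · I4 exec-done
[18] I4 writes R3 · I5 issues→MUL
[19] I5 reads · I6 issues→DIV
[20] I6 reads
[23] I5 exec-done
[24] I5 writes R0
[28] I6 exec-done
[29] I6 writes R2
[30] I7 issues→DIV
[31] I7 reads
[39] I7 exec-done
[40] I7 writes R4

cycle = 13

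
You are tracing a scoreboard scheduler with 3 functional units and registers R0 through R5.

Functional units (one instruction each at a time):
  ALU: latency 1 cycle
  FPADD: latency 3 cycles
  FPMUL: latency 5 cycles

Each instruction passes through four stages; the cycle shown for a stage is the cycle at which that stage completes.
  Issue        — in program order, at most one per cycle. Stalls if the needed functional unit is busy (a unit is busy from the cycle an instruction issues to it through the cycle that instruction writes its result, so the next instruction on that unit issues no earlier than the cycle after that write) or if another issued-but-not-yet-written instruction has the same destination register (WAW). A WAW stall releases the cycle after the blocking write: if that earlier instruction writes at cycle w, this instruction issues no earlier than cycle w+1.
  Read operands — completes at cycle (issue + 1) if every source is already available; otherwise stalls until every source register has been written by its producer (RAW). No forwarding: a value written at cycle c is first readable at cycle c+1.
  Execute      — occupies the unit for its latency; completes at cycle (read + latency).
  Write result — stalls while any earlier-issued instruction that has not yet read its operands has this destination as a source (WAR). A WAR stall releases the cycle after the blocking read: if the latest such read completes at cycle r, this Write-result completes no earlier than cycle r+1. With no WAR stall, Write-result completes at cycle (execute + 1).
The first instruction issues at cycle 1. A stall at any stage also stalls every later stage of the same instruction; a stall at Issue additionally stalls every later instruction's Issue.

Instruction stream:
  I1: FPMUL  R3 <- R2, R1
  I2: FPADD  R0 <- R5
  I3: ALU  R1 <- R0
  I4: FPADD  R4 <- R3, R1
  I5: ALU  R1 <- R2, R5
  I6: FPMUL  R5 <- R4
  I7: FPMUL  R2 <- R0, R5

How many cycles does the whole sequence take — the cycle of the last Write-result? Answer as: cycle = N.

cycle = 30

cycle 1: issue I1 (FPMUL)
cycle 2: I1 read-ops; issue I2 (FPADD)
cycle 3: I2 read-ops; issue I3 (ALU)
cycle 6: I2 finished on FPADD
cycle 7: I1 finished on FPMUL; I2→R0
cycle 8: I1→R3; I3 read-ops; issue I4 (FPADD)
cycle 9: I3 finished on ALU
cycle 10: I3→R1
cycle 11: I4 read-ops; issue I5 (ALU)
cycle 12: I5 read-ops; issue I6 (FPMUL)
cycle 13: I5 finished on ALU
cycle 14: I4 finished on FPADD; I5→R1
cycle 15: I4→R4
cycle 16: I6 read-ops
cycle 21: I6 finished on FPMUL
cycle 22: I6→R5
cycle 23: issue I7 (FPMUL)
cycle 24: I7 read-ops
cycle 29: I7 finished on FPMUL
cycle 30: I7→R2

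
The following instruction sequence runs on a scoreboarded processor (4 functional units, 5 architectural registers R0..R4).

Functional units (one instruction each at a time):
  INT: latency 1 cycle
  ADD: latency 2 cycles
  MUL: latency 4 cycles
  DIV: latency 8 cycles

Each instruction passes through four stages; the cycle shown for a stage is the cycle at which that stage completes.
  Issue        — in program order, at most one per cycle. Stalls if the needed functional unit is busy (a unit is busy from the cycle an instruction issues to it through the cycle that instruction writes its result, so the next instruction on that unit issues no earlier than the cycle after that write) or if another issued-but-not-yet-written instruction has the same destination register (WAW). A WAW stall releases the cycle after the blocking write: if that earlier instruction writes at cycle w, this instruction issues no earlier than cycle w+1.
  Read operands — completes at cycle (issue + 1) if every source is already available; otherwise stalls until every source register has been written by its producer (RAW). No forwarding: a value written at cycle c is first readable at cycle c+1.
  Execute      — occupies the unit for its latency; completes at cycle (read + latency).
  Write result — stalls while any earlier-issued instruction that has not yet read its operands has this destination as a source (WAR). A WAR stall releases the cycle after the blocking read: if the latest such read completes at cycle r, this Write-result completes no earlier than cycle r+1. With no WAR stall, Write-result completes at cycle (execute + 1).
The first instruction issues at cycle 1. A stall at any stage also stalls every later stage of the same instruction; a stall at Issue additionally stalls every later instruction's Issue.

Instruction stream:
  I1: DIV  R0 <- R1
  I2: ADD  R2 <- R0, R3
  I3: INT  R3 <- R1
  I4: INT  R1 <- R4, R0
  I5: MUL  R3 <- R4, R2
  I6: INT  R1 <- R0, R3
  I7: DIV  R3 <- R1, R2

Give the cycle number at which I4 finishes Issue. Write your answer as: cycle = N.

1) issue 1, read 2, done 10, write 11
2) issue 2, read 12, done 14, write 15  <RAW R0: wait I1 write@11>
3) issue 3, read 4, done 5, write 13  <WAR R3: wait I2 read@12>
4) issue 14, read 15, done 16, write 17  <struct: INT busy until I3 writes@13>
5) issue 15, read 16, done 20, write 21
6) issue 18, read 22, done 23, write 24  <struct: INT busy until I4 writes@17 / RAW R3: wait I5 write@21>
7) issue 22, read 25, done 33, write 34  <WAW R3: wait I5 write@21 / RAW R1: wait I6 write@24>

cycle = 14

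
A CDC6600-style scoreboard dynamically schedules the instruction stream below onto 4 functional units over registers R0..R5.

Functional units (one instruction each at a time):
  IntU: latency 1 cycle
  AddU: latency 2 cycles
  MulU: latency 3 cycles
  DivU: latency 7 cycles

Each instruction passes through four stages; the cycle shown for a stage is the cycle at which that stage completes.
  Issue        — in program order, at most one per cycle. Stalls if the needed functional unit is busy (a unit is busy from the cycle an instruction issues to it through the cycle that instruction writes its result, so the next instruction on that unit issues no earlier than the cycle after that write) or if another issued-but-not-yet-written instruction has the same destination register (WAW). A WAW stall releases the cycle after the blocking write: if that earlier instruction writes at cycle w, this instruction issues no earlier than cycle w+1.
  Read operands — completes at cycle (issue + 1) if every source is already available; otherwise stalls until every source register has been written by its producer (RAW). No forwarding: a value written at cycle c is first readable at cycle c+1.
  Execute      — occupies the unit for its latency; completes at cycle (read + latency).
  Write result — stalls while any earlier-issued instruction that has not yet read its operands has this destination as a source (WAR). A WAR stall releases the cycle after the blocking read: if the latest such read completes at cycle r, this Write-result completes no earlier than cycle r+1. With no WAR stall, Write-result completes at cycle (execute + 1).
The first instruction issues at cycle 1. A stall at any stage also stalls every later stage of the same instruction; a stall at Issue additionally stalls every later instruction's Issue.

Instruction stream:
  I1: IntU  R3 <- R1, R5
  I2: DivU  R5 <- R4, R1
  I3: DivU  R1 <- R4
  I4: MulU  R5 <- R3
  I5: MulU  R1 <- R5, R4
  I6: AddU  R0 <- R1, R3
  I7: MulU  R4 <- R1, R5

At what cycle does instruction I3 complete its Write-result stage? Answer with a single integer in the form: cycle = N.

I1: IS=1 RO=2 EX=3 WR=4
I2: IS=2 RO=3 EX=10 WR=11
I3: IS=12 RO=13 EX=20 WR=21  [struct: DivU busy until I2 writes@11]
I4: IS=13 RO=14 EX=17 WR=18
I5: IS=22 RO=23 EX=26 WR=27  [WAW R1: wait I3 write@21]
I6: IS=23 RO=28 EX=30 WR=31  [RAW R1: wait I5 write@27]
I7: IS=28 RO=29 EX=32 WR=33  [struct: MulU busy until I5 writes@27]

cycle = 21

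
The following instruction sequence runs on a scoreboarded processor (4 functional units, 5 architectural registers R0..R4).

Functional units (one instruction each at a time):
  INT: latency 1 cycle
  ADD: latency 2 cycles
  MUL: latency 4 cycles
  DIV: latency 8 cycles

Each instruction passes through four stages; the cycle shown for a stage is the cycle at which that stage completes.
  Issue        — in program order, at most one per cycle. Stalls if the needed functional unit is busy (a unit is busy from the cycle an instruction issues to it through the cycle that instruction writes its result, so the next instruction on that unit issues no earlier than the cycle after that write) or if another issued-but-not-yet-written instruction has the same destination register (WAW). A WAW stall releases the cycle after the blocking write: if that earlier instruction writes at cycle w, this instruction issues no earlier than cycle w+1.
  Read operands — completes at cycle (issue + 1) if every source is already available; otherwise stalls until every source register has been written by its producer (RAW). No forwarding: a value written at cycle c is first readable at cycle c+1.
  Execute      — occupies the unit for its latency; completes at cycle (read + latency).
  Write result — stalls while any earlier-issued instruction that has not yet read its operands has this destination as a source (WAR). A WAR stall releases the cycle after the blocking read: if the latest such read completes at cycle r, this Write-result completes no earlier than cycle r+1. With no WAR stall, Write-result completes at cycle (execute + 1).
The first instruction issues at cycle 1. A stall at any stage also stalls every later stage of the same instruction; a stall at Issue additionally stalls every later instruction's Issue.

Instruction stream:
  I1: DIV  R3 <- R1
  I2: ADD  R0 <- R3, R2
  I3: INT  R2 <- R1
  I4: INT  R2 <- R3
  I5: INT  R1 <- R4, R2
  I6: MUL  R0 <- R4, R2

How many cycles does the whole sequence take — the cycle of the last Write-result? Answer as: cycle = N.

cycle = 25

c1: I1 issues→DIV
c2: I1 reads, I2 issues→ADD
c3: I3 issues→INT
c4: I3 reads
c5: I3 exec-done
c10: I1 exec-done
c11: I1 writes R3
c12: I2 reads
c13: I3 writes R2
c14: I2 exec-done, I4 issues→INT
c15: I2 writes R0, I4 reads
c16: I4 exec-done
c17: I4 writes R2
c18: I5 issues→INT
c19: I5 reads, I6 issues→MUL
c20: I5 exec-done, I6 reads
c21: I5 writes R1
c24: I6 exec-done
c25: I6 writes R0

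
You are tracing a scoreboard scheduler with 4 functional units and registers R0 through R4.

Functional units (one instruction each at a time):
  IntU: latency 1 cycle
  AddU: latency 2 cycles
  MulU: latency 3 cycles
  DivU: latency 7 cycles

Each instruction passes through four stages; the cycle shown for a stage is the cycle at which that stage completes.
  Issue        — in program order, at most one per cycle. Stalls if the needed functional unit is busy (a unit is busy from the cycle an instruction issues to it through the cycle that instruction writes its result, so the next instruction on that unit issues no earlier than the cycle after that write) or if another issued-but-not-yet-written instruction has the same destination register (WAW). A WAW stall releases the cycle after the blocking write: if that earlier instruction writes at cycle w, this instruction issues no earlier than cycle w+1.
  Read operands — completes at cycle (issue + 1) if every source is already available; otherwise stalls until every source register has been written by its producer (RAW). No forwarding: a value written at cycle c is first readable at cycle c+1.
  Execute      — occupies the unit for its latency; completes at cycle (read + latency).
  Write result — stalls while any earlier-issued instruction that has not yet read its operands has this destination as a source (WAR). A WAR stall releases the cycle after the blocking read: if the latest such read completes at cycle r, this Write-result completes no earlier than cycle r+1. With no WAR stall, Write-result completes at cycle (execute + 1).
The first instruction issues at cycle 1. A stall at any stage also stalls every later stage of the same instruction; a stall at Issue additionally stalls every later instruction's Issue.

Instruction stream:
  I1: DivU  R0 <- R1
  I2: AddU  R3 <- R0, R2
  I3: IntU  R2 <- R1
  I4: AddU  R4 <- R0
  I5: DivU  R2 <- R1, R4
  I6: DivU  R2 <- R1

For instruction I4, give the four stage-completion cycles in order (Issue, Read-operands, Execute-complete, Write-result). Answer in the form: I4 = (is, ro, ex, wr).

I4 = (15, 16, 18, 19)

I1  is:1  ro:2  ex:9  wr:10
I2  is:2  ro:11  ex:13  wr:14  — RAW R0: wait I1 write@10
I3  is:3  ro:4  ex:5  wr:12  — WAR R2: wait I2 read@11
I4  is:15  ro:16  ex:18  wr:19  — struct: AddU busy until I2 writes@14
I5  is:16  ro:20  ex:27  wr:28  — RAW R4: wait I4 write@19
I6  is:29  ro:30  ex:37  wr:38  — struct: DivU busy until I5 writes@28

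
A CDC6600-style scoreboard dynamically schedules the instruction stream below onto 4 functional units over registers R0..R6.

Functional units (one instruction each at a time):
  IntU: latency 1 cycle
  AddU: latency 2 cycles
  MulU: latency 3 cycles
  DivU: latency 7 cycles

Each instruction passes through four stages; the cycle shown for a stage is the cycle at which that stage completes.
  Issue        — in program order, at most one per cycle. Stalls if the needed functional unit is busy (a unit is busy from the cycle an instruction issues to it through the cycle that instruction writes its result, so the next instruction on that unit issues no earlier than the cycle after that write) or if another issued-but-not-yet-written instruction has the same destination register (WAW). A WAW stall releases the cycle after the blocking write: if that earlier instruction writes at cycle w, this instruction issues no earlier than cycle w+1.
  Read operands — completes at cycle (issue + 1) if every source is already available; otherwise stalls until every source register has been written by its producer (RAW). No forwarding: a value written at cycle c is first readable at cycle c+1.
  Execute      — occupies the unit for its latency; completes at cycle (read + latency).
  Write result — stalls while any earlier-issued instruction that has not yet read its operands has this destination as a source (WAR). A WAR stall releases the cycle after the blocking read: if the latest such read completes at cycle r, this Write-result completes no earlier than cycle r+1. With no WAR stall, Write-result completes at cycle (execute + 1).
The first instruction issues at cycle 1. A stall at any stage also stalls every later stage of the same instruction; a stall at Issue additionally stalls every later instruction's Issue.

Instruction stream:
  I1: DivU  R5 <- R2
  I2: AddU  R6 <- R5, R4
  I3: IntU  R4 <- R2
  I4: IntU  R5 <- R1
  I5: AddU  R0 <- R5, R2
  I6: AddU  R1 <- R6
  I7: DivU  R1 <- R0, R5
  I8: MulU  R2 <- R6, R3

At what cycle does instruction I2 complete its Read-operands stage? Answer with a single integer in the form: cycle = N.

cycle = 11

t=1  I1 dispatched to DivU
t=2  I1 operands ready, I2 dispatched to AddU
t=3  I3 dispatched to IntU
t=4  I3 operands ready
t=5  I3 complete
t=9  I1 complete
t=10  R5←I1
t=11  I2 operands ready
t=12  R4←I3
t=13  I2 complete, I4 dispatched to IntU
t=14  R6←I2, I4 operands ready
t=15  I4 complete, I5 dispatched to AddU
t=16  R5←I4
t=17  I5 operands ready
t=19  I5 complete
t=20  R0←I5
t=21  I6 dispatched to AddU
t=22  I6 operands ready
t=24  I6 complete
t=25  R1←I6
t=26  I7 dispatched to DivU
t=27  I7 operands ready, I8 dispatched to MulU
t=28  I8 operands ready
t=31  I8 complete
t=32  R2←I8
t=34  I7 complete
t=35  R1←I7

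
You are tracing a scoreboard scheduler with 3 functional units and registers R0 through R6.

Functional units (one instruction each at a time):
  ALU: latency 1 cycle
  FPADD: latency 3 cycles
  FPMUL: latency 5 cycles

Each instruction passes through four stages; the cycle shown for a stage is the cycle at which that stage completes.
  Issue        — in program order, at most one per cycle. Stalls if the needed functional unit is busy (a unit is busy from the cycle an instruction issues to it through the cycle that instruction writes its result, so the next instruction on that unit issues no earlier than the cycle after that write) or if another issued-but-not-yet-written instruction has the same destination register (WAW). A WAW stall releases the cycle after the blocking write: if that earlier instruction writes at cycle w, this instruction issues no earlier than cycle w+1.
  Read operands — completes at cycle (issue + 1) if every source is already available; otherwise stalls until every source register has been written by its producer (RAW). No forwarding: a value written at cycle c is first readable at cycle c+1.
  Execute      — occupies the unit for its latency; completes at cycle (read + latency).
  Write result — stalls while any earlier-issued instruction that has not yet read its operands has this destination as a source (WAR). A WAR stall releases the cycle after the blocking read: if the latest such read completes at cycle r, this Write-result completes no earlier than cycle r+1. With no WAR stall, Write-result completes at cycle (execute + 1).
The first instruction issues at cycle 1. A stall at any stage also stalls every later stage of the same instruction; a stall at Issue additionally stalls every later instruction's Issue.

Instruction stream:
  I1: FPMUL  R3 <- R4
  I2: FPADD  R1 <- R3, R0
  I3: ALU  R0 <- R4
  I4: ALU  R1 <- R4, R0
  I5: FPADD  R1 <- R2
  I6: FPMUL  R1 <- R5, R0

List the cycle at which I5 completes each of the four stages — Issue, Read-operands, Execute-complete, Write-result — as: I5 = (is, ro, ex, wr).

I5 = (18, 19, 22, 23)

t=1  issue I1 (FPMUL)
t=2  I1 read-ops; issue I2 (FPADD)
t=3  issue I3 (ALU)
t=4  I3 read-ops
t=5  I3 finished on ALU
t=7  I1 finished on FPMUL
t=8  I1→R3
t=9  I2 read-ops
t=10  I3→R0
t=12  I2 finished on FPADD
t=13  I2→R1
t=14  issue I4 (ALU)
t=15  I4 read-ops
t=16  I4 finished on ALU
t=17  I4→R1
t=18  issue I5 (FPADD)
t=19  I5 read-ops
t=22  I5 finished on FPADD
t=23  I5→R1
t=24  issue I6 (FPMUL)
t=25  I6 read-ops
t=30  I6 finished on FPMUL
t=31  I6→R1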